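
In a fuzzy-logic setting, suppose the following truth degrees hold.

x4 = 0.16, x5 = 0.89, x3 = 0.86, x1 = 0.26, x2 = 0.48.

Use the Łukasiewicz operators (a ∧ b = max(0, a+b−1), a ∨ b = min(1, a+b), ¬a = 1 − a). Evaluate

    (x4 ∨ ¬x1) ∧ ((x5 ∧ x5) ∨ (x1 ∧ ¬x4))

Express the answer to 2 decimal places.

¬x1 = 1 − 0.26 = 0.74
x4 ∨ ¬x1 = min(1, a+b) on (0.16, 0.74) = 0.90
x5 ∧ x5 = max(0, a+b−1) on (0.89, 0.89) = 0.78
¬x4 = 1 − 0.16 = 0.84
x1 ∧ ¬x4 = max(0, a+b−1) on (0.26, 0.84) = 0.10
(x5 ∧ x5) ∨ (x1 ∧ ¬x4) = min(1, a+b) on (0.78, 0.10) = 0.88
(x4 ∨ ¬x1) ∧ ((x5 ∧ x5) ∨ (x1 ∧ ¬x4)) = max(0, a+b−1) on (0.90, 0.88) = 0.78

0.78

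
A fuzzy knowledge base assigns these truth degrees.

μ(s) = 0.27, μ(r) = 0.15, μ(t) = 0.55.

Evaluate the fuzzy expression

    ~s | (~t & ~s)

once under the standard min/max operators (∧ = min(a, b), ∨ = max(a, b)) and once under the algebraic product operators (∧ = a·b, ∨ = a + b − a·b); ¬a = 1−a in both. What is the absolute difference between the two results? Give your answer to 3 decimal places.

Under standard min/max:
  ~s = 1 − 0.27 = 0.73
  ~t = 1 − 0.55 = 0.45
  ~s = 1 − 0.27 = 0.73
  ~t & ~s = min(a, b) on (0.45, 0.73) = 0.45
  ~s | (~t & ~s) = max(a, b) on (0.73, 0.45) = 0.73
  → value = 0.7300
Under algebraic product:
  ~s = 1 − 0.2700 = 0.7300
  ~t = 1 − 0.5500 = 0.4500
  ~s = 1 − 0.2700 = 0.7300
  ~t & ~s = a·b on (0.4500, 0.7300) = 0.3285
  ~s | (~t & ~s) = a + b − a·b on (0.7300, 0.3285) = 0.8187
  → value = 0.8187
|0.7300 − 0.8187| = 0.089

0.089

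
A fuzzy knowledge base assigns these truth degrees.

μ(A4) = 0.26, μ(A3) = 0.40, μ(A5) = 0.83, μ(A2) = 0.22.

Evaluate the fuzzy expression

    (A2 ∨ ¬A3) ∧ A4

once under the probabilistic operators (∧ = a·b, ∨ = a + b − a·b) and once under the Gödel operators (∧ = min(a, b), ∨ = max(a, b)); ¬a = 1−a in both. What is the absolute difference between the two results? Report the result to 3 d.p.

Under probabilistic:
  ¬A3 = 1 − 0.4000 = 0.6000
  A2 ∨ ¬A3 = a + b − a·b on (0.2200, 0.6000) = 0.6880
  (A2 ∨ ¬A3) ∧ A4 = a·b on (0.6880, 0.2600) = 0.1789
  → value = 0.1789
Under Gödel:
  ¬A3 = 1 − 0.40 = 0.60
  A2 ∨ ¬A3 = max(a, b) on (0.22, 0.60) = 0.60
  (A2 ∨ ¬A3) ∧ A4 = min(a, b) on (0.60, 0.26) = 0.26
  → value = 0.2600
|0.1789 − 0.2600| = 0.081

0.081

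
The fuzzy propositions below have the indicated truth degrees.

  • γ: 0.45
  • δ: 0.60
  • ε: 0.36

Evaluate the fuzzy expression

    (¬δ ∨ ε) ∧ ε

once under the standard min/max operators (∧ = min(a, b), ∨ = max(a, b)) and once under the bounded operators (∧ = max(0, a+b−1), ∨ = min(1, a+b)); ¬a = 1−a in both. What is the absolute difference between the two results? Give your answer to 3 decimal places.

0.240

Under standard min/max:
  ¬δ = 1 − 0.60 = 0.40
  ¬δ ∨ ε = max(a, b) on (0.40, 0.36) = 0.40
  (¬δ ∨ ε) ∧ ε = min(a, b) on (0.40, 0.36) = 0.36
  → value = 0.3600
Under bounded:
  ¬δ = 1 − 0.60 = 0.40
  ¬δ ∨ ε = min(1, a+b) on (0.40, 0.36) = 0.76
  (¬δ ∨ ε) ∧ ε = max(0, a+b−1) on (0.76, 0.36) = 0.12
  → value = 0.1200
|0.3600 − 0.1200| = 0.240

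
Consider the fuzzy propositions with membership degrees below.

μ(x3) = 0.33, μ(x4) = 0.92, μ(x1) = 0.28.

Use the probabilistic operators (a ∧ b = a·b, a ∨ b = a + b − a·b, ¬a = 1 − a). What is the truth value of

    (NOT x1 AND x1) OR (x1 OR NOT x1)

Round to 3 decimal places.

0.839

NOT x1 = 1 − 0.2800 = 0.7200
NOT x1 AND x1 = a·b on (0.7200, 0.2800) = 0.2016
NOT x1 = 1 − 0.2800 = 0.7200
x1 OR NOT x1 = a + b − a·b on (0.2800, 0.7200) = 0.7984
(NOT x1 AND x1) OR (x1 OR NOT x1) = a + b − a·b on (0.2016, 0.7984) = 0.8390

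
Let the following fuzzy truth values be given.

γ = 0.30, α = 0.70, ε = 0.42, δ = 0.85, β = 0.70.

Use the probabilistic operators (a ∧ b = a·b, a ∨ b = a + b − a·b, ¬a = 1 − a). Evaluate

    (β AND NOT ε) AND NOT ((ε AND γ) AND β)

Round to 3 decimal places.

0.370

NOT ε = 1 − 0.4200 = 0.5800
β AND NOT ε = a·b on (0.7000, 0.5800) = 0.4060
ε AND γ = a·b on (0.4200, 0.3000) = 0.1260
(ε AND γ) AND β = a·b on (0.1260, 0.7000) = 0.0882
NOT ((ε AND γ) AND β) = 1 − 0.0882 = 0.9118
(β AND NOT ε) AND NOT ((ε AND γ) AND β) = a·b on (0.4060, 0.9118) = 0.3702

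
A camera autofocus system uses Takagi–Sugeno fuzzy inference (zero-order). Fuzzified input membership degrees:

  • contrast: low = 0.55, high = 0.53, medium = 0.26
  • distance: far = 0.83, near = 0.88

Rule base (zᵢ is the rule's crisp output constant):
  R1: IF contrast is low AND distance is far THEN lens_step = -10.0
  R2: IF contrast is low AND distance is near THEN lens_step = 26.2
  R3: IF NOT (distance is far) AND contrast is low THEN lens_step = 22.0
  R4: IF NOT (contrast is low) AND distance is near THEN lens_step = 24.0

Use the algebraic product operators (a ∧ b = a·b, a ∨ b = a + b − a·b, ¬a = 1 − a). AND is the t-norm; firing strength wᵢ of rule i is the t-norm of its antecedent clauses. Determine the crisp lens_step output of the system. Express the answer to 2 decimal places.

13.76

R1 (z=-10.0): low=0.55, far=0.83; AND[a·b] → w = 0.4565
R2 (z=26.2): low=0.55, near=0.88; AND[a·b] → w = 0.4840
R3 (z=22.0): ¬far=1−0.83=0.17, low=0.55; AND[a·b] → w = 0.0935
R4 (z=24.0): ¬low=1−0.55=0.45, near=0.88; AND[a·b] → w = 0.3960
Weighted average = (0.4565·-10.0 + 0.4840·26.2 + 0.0935·22.0 + 0.3960·24.0) / (0.4565 + 0.4840 + 0.0935 + 0.3960)
  = 19.6768 / 1.4300 = 13.76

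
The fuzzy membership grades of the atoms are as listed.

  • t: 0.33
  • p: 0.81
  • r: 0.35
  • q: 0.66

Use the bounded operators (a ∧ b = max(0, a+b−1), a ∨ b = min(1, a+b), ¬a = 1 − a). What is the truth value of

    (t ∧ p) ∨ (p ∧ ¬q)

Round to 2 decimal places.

0.29

t ∧ p = max(0, a+b−1) on (0.33, 0.81) = 0.14
¬q = 1 − 0.66 = 0.34
p ∧ ¬q = max(0, a+b−1) on (0.81, 0.34) = 0.15
(t ∧ p) ∨ (p ∧ ¬q) = min(1, a+b) on (0.14, 0.15) = 0.29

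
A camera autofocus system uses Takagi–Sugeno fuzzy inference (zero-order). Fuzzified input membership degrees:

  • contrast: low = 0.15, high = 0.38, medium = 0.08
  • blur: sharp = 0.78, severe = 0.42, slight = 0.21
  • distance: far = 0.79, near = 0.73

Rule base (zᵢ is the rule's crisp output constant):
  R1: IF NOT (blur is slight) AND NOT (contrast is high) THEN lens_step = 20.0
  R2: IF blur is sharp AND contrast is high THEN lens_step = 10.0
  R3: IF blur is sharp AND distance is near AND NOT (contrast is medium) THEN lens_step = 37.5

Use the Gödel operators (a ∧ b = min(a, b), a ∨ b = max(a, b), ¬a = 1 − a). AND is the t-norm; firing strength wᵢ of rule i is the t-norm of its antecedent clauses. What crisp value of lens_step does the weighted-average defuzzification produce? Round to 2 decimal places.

25.19

R1 (z=20.0): ¬slight=1−0.21=0.79, ¬high=1−0.38=0.62; AND[min(a, b)] → w = 0.62
R2 (z=10.0): sharp=0.78, high=0.38; AND[min(a, b)] → w = 0.38
R3 (z=37.5): sharp=0.78, near=0.73, ¬medium=1−0.08=0.92; AND[min(a, b)] → w = 0.73
Weighted average = (0.62·20.0 + 0.38·10.0 + 0.73·37.5) / (0.62 + 0.38 + 0.73)
  = 43.5750 / 1.7300 = 25.19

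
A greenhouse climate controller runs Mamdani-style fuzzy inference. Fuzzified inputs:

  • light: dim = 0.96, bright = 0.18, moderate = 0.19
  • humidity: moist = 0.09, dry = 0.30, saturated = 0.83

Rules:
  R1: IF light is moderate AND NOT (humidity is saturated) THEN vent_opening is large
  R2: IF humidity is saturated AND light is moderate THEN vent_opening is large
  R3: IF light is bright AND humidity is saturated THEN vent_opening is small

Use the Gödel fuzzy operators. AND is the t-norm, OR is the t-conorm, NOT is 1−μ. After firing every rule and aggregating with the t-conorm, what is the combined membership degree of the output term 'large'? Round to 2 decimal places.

R1: moderate=0.19, ¬saturated=1−0.83=0.17; AND[min(a, b)] → w = 0.17
R2: saturated=0.83, moderate=0.19; AND[min(a, b)] → w = 0.19
R3: bright=0.18, saturated=0.83; AND[min(a, b)] → w = 0.18
Rules with consequent 'large': {R1, R2} → strengths 0.17, 0.19
Aggregate via t-conorm [max(a, b)]: 0.19

0.19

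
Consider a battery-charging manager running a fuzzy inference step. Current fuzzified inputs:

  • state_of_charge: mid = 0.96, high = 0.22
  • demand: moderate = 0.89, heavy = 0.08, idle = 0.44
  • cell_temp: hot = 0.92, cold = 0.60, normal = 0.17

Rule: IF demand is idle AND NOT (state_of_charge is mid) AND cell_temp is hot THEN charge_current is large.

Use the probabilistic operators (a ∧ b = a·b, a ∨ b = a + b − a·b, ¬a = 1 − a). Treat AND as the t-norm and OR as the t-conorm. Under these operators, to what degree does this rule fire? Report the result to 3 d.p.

firing strength: idle=0.44, ¬mid=1−0.96=0.04, hot=0.92; AND[a·b] → w = 0.0162

0.016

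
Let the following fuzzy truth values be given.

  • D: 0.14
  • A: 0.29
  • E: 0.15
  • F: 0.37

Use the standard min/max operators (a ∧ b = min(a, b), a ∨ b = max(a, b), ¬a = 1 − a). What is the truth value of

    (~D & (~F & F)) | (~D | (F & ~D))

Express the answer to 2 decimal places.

0.86

~D = 1 − 0.14 = 0.86
~F = 1 − 0.37 = 0.63
~F & F = min(a, b) on (0.63, 0.37) = 0.37
~D & (~F & F) = min(a, b) on (0.86, 0.37) = 0.37
~D = 1 − 0.14 = 0.86
~D = 1 − 0.14 = 0.86
F & ~D = min(a, b) on (0.37, 0.86) = 0.37
~D | (F & ~D) = max(a, b) on (0.86, 0.37) = 0.86
(~D & (~F & F)) | (~D | (F & ~D)) = max(a, b) on (0.37, 0.86) = 0.86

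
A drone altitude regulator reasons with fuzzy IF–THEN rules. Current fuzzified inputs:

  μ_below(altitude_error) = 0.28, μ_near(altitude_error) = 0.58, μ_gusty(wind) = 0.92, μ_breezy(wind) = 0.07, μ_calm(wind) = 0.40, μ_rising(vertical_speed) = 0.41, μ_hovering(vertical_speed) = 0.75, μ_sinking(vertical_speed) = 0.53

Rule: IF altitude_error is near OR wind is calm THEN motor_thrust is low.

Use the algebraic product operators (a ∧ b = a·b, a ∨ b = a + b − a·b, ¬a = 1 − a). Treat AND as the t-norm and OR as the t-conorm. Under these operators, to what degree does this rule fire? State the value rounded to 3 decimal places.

firing strength: near=0.58, calm=0.40; OR[a + b − a·b] → w = 0.7480

0.748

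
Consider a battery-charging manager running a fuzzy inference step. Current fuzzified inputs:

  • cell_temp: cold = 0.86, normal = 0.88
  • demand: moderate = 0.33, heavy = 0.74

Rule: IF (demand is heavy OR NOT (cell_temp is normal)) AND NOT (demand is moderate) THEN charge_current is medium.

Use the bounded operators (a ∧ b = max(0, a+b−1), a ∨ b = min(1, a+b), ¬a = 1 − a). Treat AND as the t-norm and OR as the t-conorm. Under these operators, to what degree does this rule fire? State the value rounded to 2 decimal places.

0.53

firing strength: (heavy=0.74 OR ¬normal=1−0.88=0.12) = 0.86; AND[max(0, a+b−1)] with ¬moderate=1−0.33=0.67 → w = 0.53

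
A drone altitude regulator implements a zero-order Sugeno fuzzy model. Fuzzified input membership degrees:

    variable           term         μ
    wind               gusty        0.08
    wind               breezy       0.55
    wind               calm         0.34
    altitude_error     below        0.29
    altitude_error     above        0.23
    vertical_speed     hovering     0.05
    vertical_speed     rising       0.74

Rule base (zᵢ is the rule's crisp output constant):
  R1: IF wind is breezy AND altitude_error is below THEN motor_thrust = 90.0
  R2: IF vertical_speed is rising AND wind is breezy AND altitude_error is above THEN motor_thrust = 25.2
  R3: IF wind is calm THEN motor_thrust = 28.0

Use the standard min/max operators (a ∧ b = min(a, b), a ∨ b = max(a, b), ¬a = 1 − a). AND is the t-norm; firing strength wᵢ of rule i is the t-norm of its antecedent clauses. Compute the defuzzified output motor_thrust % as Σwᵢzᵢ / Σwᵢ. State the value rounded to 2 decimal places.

48.16

R1 (z=90.0): breezy=0.55, below=0.29; AND[min(a, b)] → w = 0.29
R2 (z=25.2): rising=0.74, breezy=0.55, above=0.23; AND[min(a, b)] → w = 0.23
R3 (z=28.0): calm=0.34 → w = 0.34
Weighted average = (0.29·90.0 + 0.23·25.2 + 0.34·28.0) / (0.29 + 0.23 + 0.34)
  = 41.4160 / 0.8600 = 48.16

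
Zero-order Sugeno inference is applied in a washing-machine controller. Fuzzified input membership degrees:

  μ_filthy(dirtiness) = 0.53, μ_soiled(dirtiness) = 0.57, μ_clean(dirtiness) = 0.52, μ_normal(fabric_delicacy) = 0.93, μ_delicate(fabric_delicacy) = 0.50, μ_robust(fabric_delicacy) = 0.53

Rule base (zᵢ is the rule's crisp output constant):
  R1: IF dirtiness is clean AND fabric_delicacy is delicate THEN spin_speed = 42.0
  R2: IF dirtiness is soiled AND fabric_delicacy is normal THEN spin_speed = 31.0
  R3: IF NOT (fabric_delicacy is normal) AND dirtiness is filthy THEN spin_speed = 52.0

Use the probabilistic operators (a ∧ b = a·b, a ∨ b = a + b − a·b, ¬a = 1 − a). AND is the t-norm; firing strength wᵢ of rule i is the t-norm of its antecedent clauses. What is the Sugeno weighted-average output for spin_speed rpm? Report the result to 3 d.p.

35.399

R1 (z=42.0): clean=0.52, delicate=0.50; AND[a·b] → w = 0.2600
R2 (z=31.0): soiled=0.57, normal=0.93; AND[a·b] → w = 0.5301
R3 (z=52.0): ¬normal=1−0.93=0.07, filthy=0.53; AND[a·b] → w = 0.0371
Weighted average = (0.2600·42.0 + 0.5301·31.0 + 0.0371·52.0) / (0.2600 + 0.5301 + 0.0371)
  = 29.2823 / 0.8272 = 35.399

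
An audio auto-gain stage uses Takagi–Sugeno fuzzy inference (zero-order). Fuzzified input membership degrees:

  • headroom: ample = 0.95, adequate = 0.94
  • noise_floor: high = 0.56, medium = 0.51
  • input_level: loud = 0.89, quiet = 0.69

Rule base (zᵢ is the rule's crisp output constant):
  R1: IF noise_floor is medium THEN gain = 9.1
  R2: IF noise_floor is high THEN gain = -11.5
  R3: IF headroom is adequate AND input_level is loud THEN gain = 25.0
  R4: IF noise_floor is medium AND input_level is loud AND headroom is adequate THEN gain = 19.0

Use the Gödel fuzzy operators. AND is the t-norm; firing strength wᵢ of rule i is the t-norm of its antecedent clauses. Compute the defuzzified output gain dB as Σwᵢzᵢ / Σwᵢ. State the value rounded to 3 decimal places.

R1 (z=9.1): medium=0.51 → w = 0.51
R2 (z=-11.5): high=0.56 → w = 0.56
R3 (z=25.0): adequate=0.94, loud=0.89; AND[min(a, b)] → w = 0.89
R4 (z=19.0): medium=0.51, loud=0.89, adequate=0.94; AND[min(a, b)] → w = 0.51
Weighted average = (0.51·9.1 + 0.56·-11.5 + 0.89·25.0 + 0.51·19.0) / (0.51 + 0.56 + 0.89 + 0.51)
  = 30.1410 / 2.4700 = 12.203

12.203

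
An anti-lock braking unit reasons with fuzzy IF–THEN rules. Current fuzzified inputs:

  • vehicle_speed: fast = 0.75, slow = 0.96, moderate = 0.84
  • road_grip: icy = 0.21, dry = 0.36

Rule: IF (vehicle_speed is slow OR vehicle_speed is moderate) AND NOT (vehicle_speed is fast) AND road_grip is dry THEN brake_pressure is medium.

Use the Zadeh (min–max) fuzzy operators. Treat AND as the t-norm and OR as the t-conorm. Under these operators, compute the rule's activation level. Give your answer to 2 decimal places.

0.25

firing strength: (slow=0.96 OR moderate=0.84) = 0.96; AND[min(a, b)] with ¬fast=1−0.75=0.25, dry=0.36 → w = 0.25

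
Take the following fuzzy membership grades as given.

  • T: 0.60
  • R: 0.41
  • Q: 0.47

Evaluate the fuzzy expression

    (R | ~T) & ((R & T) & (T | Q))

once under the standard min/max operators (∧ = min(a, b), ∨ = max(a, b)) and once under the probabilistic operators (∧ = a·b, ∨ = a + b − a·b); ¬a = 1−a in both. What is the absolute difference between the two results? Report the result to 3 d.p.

Under standard min/max:
  ~T = 1 − 0.60 = 0.40
  R | ~T = max(a, b) on (0.41, 0.40) = 0.41
  R & T = min(a, b) on (0.41, 0.60) = 0.41
  T | Q = max(a, b) on (0.60, 0.47) = 0.60
  (R & T) & (T | Q) = min(a, b) on (0.41, 0.60) = 0.41
  (R | ~T) & ((R & T) & (T | Q)) = min(a, b) on (0.41, 0.41) = 0.41
  → value = 0.4100
Under probabilistic:
  ~T = 1 − 0.6000 = 0.4000
  R | ~T = a + b − a·b on (0.4100, 0.4000) = 0.6460
  R & T = a·b on (0.4100, 0.6000) = 0.2460
  T | Q = a + b − a·b on (0.6000, 0.4700) = 0.7880
  (R & T) & (T | Q) = a·b on (0.2460, 0.7880) = 0.1938
  (R | ~T) & ((R & T) & (T | Q)) = a·b on (0.6460, 0.1938) = 0.1252
  → value = 0.1252
|0.4100 − 0.1252| = 0.285

0.285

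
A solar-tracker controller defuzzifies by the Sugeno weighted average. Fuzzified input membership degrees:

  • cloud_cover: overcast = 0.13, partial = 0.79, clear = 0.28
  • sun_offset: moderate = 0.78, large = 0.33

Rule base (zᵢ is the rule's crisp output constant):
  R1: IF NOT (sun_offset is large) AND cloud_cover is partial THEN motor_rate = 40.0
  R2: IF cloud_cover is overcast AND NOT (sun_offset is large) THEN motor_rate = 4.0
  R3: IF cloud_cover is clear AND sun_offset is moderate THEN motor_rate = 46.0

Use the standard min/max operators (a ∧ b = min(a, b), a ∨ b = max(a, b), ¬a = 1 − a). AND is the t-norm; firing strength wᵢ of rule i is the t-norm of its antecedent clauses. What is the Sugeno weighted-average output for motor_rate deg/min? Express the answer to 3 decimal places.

R1 (z=40.0): ¬large=1−0.33=0.67, partial=0.79; AND[min(a, b)] → w = 0.67
R2 (z=4.0): overcast=0.13, ¬large=1−0.33=0.67; AND[min(a, b)] → w = 0.13
R3 (z=46.0): clear=0.28, moderate=0.78; AND[min(a, b)] → w = 0.28
Weighted average = (0.67·40.0 + 0.13·4.0 + 0.28·46.0) / (0.67 + 0.13 + 0.28)
  = 40.2000 / 1.0800 = 37.222

37.222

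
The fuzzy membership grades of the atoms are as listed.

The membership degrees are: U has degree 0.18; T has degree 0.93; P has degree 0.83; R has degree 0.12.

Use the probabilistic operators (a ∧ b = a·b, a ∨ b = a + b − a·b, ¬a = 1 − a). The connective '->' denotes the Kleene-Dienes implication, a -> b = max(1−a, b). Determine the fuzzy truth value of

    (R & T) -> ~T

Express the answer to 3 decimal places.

0.888

R & T = a·b on (0.1200, 0.9300) = 0.1116
~T = 1 − 0.9300 = 0.0700
(R & T) -> ~T  [Kleene-Dienes: max(1−a, b)] with a=0.1116, b=0.0700 → 0.8884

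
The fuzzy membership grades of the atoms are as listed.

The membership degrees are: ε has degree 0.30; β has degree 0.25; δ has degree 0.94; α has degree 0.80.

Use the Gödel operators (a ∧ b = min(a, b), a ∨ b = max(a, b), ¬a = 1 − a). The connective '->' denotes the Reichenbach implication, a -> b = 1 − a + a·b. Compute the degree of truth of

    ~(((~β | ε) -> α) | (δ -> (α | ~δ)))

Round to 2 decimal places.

0.15

~β = 1 − 0.25 = 0.75
~β | ε = max(a, b) on (0.75, 0.30) = 0.75
(~β | ε) -> α  [Reichenbach: 1 − a + a·b] with a=0.75, b=0.80 → 0.85
~δ = 1 − 0.94 = 0.06
α | ~δ = max(a, b) on (0.80, 0.06) = 0.80
δ -> (α | ~δ)  [Reichenbach: 1 − a + a·b] with a=0.94, b=0.80 → 0.81
((~β | ε) -> α) | (δ -> (α | ~δ)) = max(a, b) on (0.85, 0.81) = 0.85
~(((~β | ε) -> α) | (δ -> (α | ~δ))) = 1 − 0.85 = 0.15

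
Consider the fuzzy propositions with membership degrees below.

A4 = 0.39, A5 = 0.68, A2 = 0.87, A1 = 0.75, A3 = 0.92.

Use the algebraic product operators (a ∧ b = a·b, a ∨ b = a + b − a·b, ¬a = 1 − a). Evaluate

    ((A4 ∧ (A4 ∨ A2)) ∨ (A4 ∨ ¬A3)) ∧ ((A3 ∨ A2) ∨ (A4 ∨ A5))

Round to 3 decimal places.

0.639

A4 ∨ A2 = a + b − a·b on (0.3900, 0.8700) = 0.9207
A4 ∧ (A4 ∨ A2) = a·b on (0.3900, 0.9207) = 0.3591
¬A3 = 1 − 0.9200 = 0.0800
A4 ∨ ¬A3 = a + b − a·b on (0.3900, 0.0800) = 0.4388
(A4 ∧ (A4 ∨ A2)) ∨ (A4 ∨ ¬A3) = a + b − a·b on (0.3591, 0.4388) = 0.6403
A3 ∨ A2 = a + b − a·b on (0.9200, 0.8700) = 0.9896
A4 ∨ A5 = a + b − a·b on (0.3900, 0.6800) = 0.8048
(A3 ∨ A2) ∨ (A4 ∨ A5) = a + b − a·b on (0.9896, 0.8048) = 0.9980
((A4 ∧ (A4 ∨ A2)) ∨ (A4 ∨ ¬A3)) ∧ ((A3 ∨ A2) ∨ (A4 ∨ A5)) = a·b on (0.6403, 0.9980) = 0.6390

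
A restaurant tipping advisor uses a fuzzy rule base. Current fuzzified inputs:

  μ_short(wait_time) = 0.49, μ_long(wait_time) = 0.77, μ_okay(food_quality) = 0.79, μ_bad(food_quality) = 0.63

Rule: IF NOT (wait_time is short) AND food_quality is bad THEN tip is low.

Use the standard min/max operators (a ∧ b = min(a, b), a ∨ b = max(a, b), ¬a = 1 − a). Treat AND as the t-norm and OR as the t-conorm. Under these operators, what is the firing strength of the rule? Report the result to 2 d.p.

0.51

firing strength: ¬short=1−0.49=0.51, bad=0.63; AND[min(a, b)] → w = 0.51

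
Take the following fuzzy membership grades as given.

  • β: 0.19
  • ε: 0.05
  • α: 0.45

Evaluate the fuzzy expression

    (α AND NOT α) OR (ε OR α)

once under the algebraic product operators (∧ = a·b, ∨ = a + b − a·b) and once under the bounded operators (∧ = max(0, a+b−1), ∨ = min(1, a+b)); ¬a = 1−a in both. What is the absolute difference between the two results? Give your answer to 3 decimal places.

0.107

Under algebraic product:
  NOT α = 1 − 0.4500 = 0.5500
  α AND NOT α = a·b on (0.4500, 0.5500) = 0.2475
  ε OR α = a + b − a·b on (0.0500, 0.4500) = 0.4775
  (α AND NOT α) OR (ε OR α) = a + b − a·b on (0.2475, 0.4775) = 0.6068
  → value = 0.6068
Under bounded:
  NOT α = 1 − 0.45 = 0.55
  α AND NOT α = max(0, a+b−1) on (0.45, 0.55) = 0.00
  ε OR α = min(1, a+b) on (0.05, 0.45) = 0.50
  (α AND NOT α) OR (ε OR α) = min(1, a+b) on (0.00, 0.50) = 0.50
  → value = 0.5000
|0.6068 − 0.5000| = 0.107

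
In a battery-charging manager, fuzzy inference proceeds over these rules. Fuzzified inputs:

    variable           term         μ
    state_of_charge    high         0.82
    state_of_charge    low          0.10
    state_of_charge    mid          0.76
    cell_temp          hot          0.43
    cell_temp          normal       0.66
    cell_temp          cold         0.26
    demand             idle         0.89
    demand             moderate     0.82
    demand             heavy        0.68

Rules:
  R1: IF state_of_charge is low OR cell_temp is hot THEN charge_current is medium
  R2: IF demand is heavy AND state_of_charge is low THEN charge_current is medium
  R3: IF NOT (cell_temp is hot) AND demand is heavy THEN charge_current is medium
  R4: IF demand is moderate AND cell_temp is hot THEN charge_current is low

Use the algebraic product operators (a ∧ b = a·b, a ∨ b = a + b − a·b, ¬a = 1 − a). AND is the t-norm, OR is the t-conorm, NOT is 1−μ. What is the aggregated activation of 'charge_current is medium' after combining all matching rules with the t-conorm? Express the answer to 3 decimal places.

0.707

R1: low=0.10, hot=0.43; OR[a + b − a·b] → w = 0.4870
R2: heavy=0.68, low=0.10; AND[a·b] → w = 0.0680
R3: ¬hot=1−0.43=0.57, heavy=0.68; AND[a·b] → w = 0.3876
R4: moderate=0.82, hot=0.43; AND[a·b] → w = 0.3526
Rules with consequent 'medium': {R1, R2, R3} → strengths 0.4870, 0.0680, 0.3876
Aggregate via t-conorm [a + b − a·b]: 0.7072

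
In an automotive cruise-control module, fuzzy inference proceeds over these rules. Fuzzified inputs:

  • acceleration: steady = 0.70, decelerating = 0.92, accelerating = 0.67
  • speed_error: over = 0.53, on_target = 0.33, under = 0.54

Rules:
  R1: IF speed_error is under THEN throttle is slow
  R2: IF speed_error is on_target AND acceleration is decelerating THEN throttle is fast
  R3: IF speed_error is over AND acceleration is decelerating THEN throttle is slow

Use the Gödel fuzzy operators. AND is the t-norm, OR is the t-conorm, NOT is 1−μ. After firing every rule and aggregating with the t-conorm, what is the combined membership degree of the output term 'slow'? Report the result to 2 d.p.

R1: under=0.54 → w = 0.54
R2: on_target=0.33, decelerating=0.92; AND[min(a, b)] → w = 0.33
R3: over=0.53, decelerating=0.92; AND[min(a, b)] → w = 0.53
Rules with consequent 'slow': {R1, R3} → strengths 0.54, 0.53
Aggregate via t-conorm [max(a, b)]: 0.54

0.54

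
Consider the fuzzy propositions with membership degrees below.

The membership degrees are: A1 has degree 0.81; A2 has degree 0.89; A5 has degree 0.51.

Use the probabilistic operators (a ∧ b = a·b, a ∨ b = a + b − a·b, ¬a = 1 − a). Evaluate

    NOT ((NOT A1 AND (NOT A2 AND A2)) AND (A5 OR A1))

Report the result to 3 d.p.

0.983

NOT A1 = 1 − 0.8100 = 0.1900
NOT A2 = 1 − 0.8900 = 0.1100
NOT A2 AND A2 = a·b on (0.1100, 0.8900) = 0.0979
NOT A1 AND (NOT A2 AND A2) = a·b on (0.1900, 0.0979) = 0.0186
A5 OR A1 = a + b − a·b on (0.5100, 0.8100) = 0.9069
(NOT A1 AND (NOT A2 AND A2)) AND (A5 OR A1) = a·b on (0.0186, 0.9069) = 0.0169
NOT ((NOT A1 AND (NOT A2 AND A2)) AND (A5 OR A1)) = 1 − 0.0169 = 0.9831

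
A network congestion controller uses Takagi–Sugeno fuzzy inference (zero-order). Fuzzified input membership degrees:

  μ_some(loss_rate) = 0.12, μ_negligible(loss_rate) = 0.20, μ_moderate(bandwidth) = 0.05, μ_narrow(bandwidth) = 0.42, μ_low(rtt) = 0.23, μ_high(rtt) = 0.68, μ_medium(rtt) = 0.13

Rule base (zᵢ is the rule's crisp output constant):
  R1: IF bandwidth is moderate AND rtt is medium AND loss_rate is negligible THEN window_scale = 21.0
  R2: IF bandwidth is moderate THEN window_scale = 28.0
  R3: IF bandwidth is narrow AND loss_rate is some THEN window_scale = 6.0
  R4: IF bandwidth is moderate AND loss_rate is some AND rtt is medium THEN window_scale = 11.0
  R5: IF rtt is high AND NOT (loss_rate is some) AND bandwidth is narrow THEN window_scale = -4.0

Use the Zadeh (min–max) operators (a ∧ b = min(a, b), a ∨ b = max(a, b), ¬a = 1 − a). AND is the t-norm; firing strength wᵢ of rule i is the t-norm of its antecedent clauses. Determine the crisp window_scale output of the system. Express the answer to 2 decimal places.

2.96

R1 (z=21.0): moderate=0.05, medium=0.13, negligible=0.20; AND[min(a, b)] → w = 0.05
R2 (z=28.0): moderate=0.05 → w = 0.05
R3 (z=6.0): narrow=0.42, some=0.12; AND[min(a, b)] → w = 0.12
R4 (z=11.0): moderate=0.05, some=0.12, medium=0.13; AND[min(a, b)] → w = 0.05
R5 (z=-4.0): high=0.68, ¬some=1−0.12=0.88, narrow=0.42; AND[min(a, b)] → w = 0.42
Weighted average = (0.05·21.0 + 0.05·28.0 + 0.12·6.0 + 0.05·11.0 + 0.42·-4.0) / (0.05 + 0.05 + 0.12 + 0.05 + 0.42)
  = 2.0400 / 0.6900 = 2.96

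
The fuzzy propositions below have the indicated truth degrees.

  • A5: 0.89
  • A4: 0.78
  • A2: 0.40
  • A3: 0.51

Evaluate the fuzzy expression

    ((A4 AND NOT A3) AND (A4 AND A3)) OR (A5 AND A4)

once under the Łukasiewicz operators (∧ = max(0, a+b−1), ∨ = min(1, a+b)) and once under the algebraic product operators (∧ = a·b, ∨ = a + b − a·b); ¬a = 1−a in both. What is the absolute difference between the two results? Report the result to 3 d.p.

Under Łukasiewicz:
  NOT A3 = 1 − 0.51 = 0.49
  A4 AND NOT A3 = max(0, a+b−1) on (0.78, 0.49) = 0.27
  A4 AND A3 = max(0, a+b−1) on (0.78, 0.51) = 0.29
  (A4 AND NOT A3) AND (A4 AND A3) = max(0, a+b−1) on (0.27, 0.29) = 0.00
  A5 AND A4 = max(0, a+b−1) on (0.89, 0.78) = 0.67
  ((A4 AND NOT A3) AND (A4 AND A3)) OR (A5 AND A4) = min(1, a+b) on (0.00, 0.67) = 0.67
  → value = 0.6700
Under algebraic product:
  NOT A3 = 1 − 0.5100 = 0.4900
  A4 AND NOT A3 = a·b on (0.7800, 0.4900) = 0.3822
  A4 AND A3 = a·b on (0.7800, 0.5100) = 0.3978
  (A4 AND NOT A3) AND (A4 AND A3) = a·b on (0.3822, 0.3978) = 0.1520
  A5 AND A4 = a·b on (0.8900, 0.7800) = 0.6942
  ((A4 AND NOT A3) AND (A4 AND A3)) OR (A5 AND A4) = a + b − a·b on (0.1520, 0.6942) = 0.7407
  → value = 0.7407
|0.6700 − 0.7407| = 0.071

0.071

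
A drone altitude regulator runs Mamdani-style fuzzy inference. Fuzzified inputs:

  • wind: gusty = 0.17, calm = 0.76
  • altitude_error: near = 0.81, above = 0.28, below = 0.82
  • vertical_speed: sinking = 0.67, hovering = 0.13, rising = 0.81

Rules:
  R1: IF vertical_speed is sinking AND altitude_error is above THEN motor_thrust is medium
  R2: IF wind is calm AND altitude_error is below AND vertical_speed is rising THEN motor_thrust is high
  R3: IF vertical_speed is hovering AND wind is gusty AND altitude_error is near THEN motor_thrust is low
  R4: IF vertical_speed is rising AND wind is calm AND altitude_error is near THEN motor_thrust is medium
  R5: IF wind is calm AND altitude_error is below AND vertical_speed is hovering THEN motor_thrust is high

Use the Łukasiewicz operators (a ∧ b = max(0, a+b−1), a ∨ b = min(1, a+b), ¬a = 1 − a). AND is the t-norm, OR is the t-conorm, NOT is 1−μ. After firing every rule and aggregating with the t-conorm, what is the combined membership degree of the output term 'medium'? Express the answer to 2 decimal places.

0.38

R1: sinking=0.67, above=0.28; AND[max(0, a+b−1)] → w = 0.00
R2: calm=0.76, below=0.82, rising=0.81; AND[max(0, a+b−1)] → w = 0.39
R3: hovering=0.13, gusty=0.17, near=0.81; AND[max(0, a+b−1)] → w = 0.00
R4: rising=0.81, calm=0.76, near=0.81; AND[max(0, a+b−1)] → w = 0.38
R5: calm=0.76, below=0.82, hovering=0.13; AND[max(0, a+b−1)] → w = 0.00
Rules with consequent 'medium': {R1, R4} → strengths 0.00, 0.38
Aggregate via t-conorm [min(1, a+b)]: 0.38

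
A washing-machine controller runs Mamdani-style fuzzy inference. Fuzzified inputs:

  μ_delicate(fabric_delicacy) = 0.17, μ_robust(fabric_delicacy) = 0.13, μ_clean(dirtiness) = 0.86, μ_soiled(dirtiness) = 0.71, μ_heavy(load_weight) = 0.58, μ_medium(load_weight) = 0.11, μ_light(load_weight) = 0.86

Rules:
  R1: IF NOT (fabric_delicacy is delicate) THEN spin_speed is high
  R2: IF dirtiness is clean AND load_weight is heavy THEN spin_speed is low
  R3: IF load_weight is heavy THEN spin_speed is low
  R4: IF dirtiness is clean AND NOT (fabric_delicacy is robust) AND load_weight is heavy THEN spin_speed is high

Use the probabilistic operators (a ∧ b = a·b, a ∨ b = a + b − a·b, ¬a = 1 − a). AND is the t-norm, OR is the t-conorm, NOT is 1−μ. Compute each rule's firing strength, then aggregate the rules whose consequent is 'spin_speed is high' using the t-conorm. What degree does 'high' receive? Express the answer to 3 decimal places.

R1: ¬delicate=1−0.17=0.83 → w = 0.8300
R2: clean=0.86, heavy=0.58; AND[a·b] → w = 0.4988
R3: heavy=0.58 → w = 0.5800
R4: clean=0.86, ¬robust=1−0.13=0.87, heavy=0.58; AND[a·b] → w = 0.4340
Rules with consequent 'high': {R1, R4} → strengths 0.8300, 0.4340
Aggregate via t-conorm [a + b − a·b]: 0.9038

0.904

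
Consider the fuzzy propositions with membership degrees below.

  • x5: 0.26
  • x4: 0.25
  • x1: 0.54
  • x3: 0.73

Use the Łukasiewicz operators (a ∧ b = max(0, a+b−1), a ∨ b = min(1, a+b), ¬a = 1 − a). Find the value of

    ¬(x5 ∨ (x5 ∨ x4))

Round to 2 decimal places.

0.23

x5 ∨ x4 = min(1, a+b) on (0.26, 0.25) = 0.51
x5 ∨ (x5 ∨ x4) = min(1, a+b) on (0.26, 0.51) = 0.77
¬(x5 ∨ (x5 ∨ x4)) = 1 − 0.77 = 0.23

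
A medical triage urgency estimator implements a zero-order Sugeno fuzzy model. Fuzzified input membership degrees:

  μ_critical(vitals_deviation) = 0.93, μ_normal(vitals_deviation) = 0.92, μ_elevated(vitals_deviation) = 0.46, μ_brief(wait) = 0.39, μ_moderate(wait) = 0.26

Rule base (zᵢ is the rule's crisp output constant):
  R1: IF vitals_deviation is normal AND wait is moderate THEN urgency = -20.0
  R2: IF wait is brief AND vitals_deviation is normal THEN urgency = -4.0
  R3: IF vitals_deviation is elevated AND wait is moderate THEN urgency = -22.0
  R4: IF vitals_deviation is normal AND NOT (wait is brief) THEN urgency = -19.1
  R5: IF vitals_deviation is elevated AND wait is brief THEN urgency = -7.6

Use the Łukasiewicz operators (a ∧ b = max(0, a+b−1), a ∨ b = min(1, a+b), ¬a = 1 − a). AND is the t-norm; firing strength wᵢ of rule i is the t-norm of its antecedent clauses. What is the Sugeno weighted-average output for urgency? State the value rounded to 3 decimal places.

-14.670

R1 (z=-20.0): normal=0.92, moderate=0.26; AND[max(0, a+b−1)] → w = 0.18
R2 (z=-4.0): brief=0.39, normal=0.92; AND[max(0, a+b−1)] → w = 0.31
R3 (z=-22.0): elevated=0.46, moderate=0.26; AND[max(0, a+b−1)] → w = 0.00
R4 (z=-19.1): normal=0.92, ¬brief=1−0.39=0.61; AND[max(0, a+b−1)] → w = 0.53
R5 (z=-7.6): elevated=0.46, brief=0.39; AND[max(0, a+b−1)] → w = 0.00
Weighted average = (0.18·-20.0 + 0.31·-4.0 + 0.00·-22.0 + 0.53·-19.1 + 0.00·-7.6) / (0.18 + 0.31 + 0.00 + 0.53 + 0.00)
  = -14.9630 / 1.0200 = -14.670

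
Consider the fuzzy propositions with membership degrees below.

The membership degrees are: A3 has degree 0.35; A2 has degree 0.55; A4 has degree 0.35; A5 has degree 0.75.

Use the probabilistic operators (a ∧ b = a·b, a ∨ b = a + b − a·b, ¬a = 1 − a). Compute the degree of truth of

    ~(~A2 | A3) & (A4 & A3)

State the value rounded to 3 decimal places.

~A2 = 1 − 0.5500 = 0.4500
~A2 | A3 = a + b − a·b on (0.4500, 0.3500) = 0.6425
~(~A2 | A3) = 1 − 0.6425 = 0.3575
A4 & A3 = a·b on (0.3500, 0.3500) = 0.1225
~(~A2 | A3) & (A4 & A3) = a·b on (0.3575, 0.1225) = 0.0438

0.044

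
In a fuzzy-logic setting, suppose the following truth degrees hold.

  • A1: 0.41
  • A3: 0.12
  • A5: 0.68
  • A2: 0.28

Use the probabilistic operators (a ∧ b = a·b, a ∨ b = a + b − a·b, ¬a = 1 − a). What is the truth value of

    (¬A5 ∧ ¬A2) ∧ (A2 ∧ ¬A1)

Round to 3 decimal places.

¬A5 = 1 − 0.6800 = 0.3200
¬A2 = 1 − 0.2800 = 0.7200
¬A5 ∧ ¬A2 = a·b on (0.3200, 0.7200) = 0.2304
¬A1 = 1 − 0.4100 = 0.5900
A2 ∧ ¬A1 = a·b on (0.2800, 0.5900) = 0.1652
(¬A5 ∧ ¬A2) ∧ (A2 ∧ ¬A1) = a·b on (0.2304, 0.1652) = 0.0381

0.038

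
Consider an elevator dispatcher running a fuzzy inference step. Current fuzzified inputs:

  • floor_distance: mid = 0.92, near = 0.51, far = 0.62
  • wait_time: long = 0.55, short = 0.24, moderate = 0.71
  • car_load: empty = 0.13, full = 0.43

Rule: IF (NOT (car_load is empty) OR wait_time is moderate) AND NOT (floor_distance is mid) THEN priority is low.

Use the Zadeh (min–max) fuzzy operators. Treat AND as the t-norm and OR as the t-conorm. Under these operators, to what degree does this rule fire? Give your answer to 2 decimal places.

0.08

firing strength: (¬empty=1−0.13=0.87 OR moderate=0.71) = 0.87; AND[min(a, b)] with ¬mid=1−0.92=0.08 → w = 0.08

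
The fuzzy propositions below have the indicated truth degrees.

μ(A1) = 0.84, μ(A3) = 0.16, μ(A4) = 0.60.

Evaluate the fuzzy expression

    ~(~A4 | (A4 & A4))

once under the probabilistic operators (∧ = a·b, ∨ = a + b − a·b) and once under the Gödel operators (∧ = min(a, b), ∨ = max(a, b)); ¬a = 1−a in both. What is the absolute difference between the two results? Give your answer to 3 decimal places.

0.016

Under probabilistic:
  ~A4 = 1 − 0.6000 = 0.4000
  A4 & A4 = a·b on (0.6000, 0.6000) = 0.3600
  ~A4 | (A4 & A4) = a + b − a·b on (0.4000, 0.3600) = 0.6160
  ~(~A4 | (A4 & A4)) = 1 − 0.6160 = 0.3840
  → value = 0.3840
Under Gödel:
  ~A4 = 1 − 0.60 = 0.40
  A4 & A4 = min(a, b) on (0.60, 0.60) = 0.60
  ~A4 | (A4 & A4) = max(a, b) on (0.40, 0.60) = 0.60
  ~(~A4 | (A4 & A4)) = 1 − 0.60 = 0.40
  → value = 0.4000
|0.3840 − 0.4000| = 0.016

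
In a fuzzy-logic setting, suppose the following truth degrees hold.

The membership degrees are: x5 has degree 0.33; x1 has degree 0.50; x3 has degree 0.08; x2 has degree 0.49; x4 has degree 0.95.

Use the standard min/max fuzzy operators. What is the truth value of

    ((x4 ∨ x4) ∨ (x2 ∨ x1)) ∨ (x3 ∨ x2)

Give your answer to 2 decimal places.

0.95

x4 ∨ x4 = max(a, b) on (0.95, 0.95) = 0.95
x2 ∨ x1 = max(a, b) on (0.49, 0.50) = 0.50
(x4 ∨ x4) ∨ (x2 ∨ x1) = max(a, b) on (0.95, 0.50) = 0.95
x3 ∨ x2 = max(a, b) on (0.08, 0.49) = 0.49
((x4 ∨ x4) ∨ (x2 ∨ x1)) ∨ (x3 ∨ x2) = max(a, b) on (0.95, 0.49) = 0.95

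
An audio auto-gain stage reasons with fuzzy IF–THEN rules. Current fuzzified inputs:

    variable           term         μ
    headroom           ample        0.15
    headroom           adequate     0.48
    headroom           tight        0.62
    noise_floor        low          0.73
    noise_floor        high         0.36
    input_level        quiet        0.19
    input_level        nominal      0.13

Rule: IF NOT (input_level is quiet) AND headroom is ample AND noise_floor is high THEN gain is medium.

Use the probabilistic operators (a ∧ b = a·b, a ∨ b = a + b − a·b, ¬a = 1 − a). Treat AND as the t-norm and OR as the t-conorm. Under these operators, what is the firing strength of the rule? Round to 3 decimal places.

firing strength: ¬quiet=1−0.19=0.81, ample=0.15, high=0.36; AND[a·b] → w = 0.0437

0.044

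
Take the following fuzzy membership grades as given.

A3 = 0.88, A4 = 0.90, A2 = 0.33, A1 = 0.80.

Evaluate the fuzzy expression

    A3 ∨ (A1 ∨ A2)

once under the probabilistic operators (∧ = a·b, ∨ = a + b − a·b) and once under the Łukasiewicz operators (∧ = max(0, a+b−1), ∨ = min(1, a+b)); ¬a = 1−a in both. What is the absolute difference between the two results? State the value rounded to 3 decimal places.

Under probabilistic:
  A1 ∨ A2 = a + b − a·b on (0.8000, 0.3300) = 0.8660
  A3 ∨ (A1 ∨ A2) = a + b − a·b on (0.8800, 0.8660) = 0.9839
  → value = 0.9839
Under Łukasiewicz:
  A1 ∨ A2 = min(1, a+b) on (0.80, 0.33) = 1.00
  A3 ∨ (A1 ∨ A2) = min(1, a+b) on (0.88, 1.00) = 1.00
  → value = 1.0000
|0.9839 − 1.0000| = 0.016

0.016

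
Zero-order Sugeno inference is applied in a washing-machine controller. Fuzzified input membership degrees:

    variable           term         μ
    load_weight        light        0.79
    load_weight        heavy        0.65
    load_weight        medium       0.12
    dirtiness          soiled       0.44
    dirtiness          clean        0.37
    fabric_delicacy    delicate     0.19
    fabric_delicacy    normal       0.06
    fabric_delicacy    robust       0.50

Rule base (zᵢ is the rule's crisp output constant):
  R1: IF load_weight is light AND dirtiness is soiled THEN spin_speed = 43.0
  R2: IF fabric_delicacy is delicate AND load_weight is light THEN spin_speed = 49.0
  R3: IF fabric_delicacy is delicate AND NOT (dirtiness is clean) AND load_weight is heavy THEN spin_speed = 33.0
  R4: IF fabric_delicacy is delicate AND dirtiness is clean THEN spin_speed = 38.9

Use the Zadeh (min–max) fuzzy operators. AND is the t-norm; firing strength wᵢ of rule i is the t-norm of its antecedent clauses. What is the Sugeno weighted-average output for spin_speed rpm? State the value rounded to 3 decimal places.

R1 (z=43.0): light=0.79, soiled=0.44; AND[min(a, b)] → w = 0.44
R2 (z=49.0): delicate=0.19, light=0.79; AND[min(a, b)] → w = 0.19
R3 (z=33.0): delicate=0.19, ¬clean=1−0.37=0.63, heavy=0.65; AND[min(a, b)] → w = 0.19
R4 (z=38.9): delicate=0.19, clean=0.37; AND[min(a, b)] → w = 0.19
Weighted average = (0.44·43.0 + 0.19·49.0 + 0.19·33.0 + 0.19·38.9) / (0.44 + 0.19 + 0.19 + 0.19)
  = 41.8910 / 1.0100 = 41.476

41.476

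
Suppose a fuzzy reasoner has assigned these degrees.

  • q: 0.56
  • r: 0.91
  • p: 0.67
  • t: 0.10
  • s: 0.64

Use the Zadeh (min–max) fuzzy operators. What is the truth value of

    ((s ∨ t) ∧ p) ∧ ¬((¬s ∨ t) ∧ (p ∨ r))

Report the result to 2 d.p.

s ∨ t = max(a, b) on (0.64, 0.10) = 0.64
(s ∨ t) ∧ p = min(a, b) on (0.64, 0.67) = 0.64
¬s = 1 − 0.64 = 0.36
¬s ∨ t = max(a, b) on (0.36, 0.10) = 0.36
p ∨ r = max(a, b) on (0.67, 0.91) = 0.91
(¬s ∨ t) ∧ (p ∨ r) = min(a, b) on (0.36, 0.91) = 0.36
¬((¬s ∨ t) ∧ (p ∨ r)) = 1 − 0.36 = 0.64
((s ∨ t) ∧ p) ∧ ¬((¬s ∨ t) ∧ (p ∨ r)) = min(a, b) on (0.64, 0.64) = 0.64

0.64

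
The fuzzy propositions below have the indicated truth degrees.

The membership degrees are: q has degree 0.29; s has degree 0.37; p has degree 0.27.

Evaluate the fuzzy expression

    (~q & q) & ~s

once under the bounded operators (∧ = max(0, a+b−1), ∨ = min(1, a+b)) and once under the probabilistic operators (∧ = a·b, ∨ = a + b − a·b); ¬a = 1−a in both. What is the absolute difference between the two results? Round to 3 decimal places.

Under bounded:
  ~q = 1 − 0.29 = 0.71
  ~q & q = max(0, a+b−1) on (0.71, 0.29) = 0.00
  ~s = 1 − 0.37 = 0.63
  (~q & q) & ~s = max(0, a+b−1) on (0.00, 0.63) = 0.00
  → value = 0.0000
Under probabilistic:
  ~q = 1 − 0.2900 = 0.7100
  ~q & q = a·b on (0.7100, 0.2900) = 0.2059
  ~s = 1 − 0.3700 = 0.6300
  (~q & q) & ~s = a·b on (0.2059, 0.6300) = 0.1297
  → value = 0.1297
|0.0000 − 0.1297| = 0.130

0.130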